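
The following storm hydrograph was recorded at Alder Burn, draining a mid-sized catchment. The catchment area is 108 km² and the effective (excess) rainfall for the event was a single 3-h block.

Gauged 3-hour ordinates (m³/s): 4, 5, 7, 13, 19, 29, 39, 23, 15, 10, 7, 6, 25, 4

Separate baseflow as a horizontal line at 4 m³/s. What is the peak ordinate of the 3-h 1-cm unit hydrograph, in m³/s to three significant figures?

U_p ≈ 23.3 m³/s

Direct runoff: 0.0, 1.0, 3.0, 9.0, 15.0, 25.0, 35.0, 19.0, 11.0, 6.0, 3.0, 2.0, 21.0, 0.0 m³/s; ΣQ_DR = 150.0 m³/s, peak = 35.0 m³/s.
Runoff depth d = ΣQ_DR·Δt / A = 150.0 × 10800 / (108 km²) = 15.00 mm.
The 1-cm UH is the DRH scaled by (10 mm)/d, so U_p = 35.0 × 10/15.00 = 23.3 m³/s.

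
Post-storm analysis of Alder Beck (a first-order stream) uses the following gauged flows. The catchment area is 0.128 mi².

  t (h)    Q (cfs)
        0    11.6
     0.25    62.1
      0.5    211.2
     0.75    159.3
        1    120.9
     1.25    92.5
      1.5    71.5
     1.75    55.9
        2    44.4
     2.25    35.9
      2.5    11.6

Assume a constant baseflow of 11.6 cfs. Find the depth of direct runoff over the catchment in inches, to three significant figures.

Direct runoff: 0.0, 50.5, 199.6, 147.7, 109.3, 80.9, 59.9, 44.3, 32.8, 24.3, 0.0 cfs; ΣQ_DR = 749.3 cfs.
V = ΣQ_DR · Δt = 749.3 × 900 s = 6.744 × 10^5 ft³.
Over A = 0.128 mi², depth = V / A = 2.27 in.

d ≈ 2.27 in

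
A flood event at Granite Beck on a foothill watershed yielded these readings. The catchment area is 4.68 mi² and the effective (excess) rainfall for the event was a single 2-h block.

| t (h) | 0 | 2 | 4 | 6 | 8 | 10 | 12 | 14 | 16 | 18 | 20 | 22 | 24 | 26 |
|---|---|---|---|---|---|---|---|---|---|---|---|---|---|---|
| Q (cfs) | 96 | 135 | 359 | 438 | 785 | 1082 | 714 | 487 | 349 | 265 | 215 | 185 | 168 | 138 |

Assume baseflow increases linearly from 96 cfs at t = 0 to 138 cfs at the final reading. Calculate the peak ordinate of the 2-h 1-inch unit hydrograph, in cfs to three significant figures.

U_p ≈ 388 cfs

Direct runoff: 0.00, 35.77, 256.54, 332.31, 676.08, 969.85, 598.62, 368.38, 227.15, 139.92, 86.69, 53.46, 33.23, 0.00 cfs; ΣQ_DR = 3778 cfs, peak = 969.85 cfs.
Runoff depth d = ΣQ_DR·Δt / A = 3778 × 7200 / (4.68 mi²) = 2.502 in.
The 1-inch UH is the DRH scaled by (1 in)/d, so U_p = 969.85 × 1/2.502 = 388 cfs.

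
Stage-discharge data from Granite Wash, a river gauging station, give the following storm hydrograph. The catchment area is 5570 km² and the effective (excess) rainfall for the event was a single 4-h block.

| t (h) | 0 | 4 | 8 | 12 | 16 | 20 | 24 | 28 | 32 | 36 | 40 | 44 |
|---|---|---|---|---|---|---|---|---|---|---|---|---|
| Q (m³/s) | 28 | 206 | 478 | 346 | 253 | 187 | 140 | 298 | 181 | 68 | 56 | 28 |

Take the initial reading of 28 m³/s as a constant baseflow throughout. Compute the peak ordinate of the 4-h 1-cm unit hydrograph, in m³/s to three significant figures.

U_p ≈ 900 m³/s

Direct runoff: 0.0, 178.0, 450.0, 318.0, 225.0, 159.0, 112.0, 270.0, 153.0, 40.0, 28.0, 0.0 m³/s; ΣQ_DR = 1933 m³/s, peak = 450.0 m³/s.
Runoff depth d = ΣQ_DR·Δt / A = 1933 × 14400 / (5570 km²) = 4.997 mm.
The 1-cm UH is the DRH scaled by (10 mm)/d, so U_p = 450.0 × 10/4.997 = 900 m³/s.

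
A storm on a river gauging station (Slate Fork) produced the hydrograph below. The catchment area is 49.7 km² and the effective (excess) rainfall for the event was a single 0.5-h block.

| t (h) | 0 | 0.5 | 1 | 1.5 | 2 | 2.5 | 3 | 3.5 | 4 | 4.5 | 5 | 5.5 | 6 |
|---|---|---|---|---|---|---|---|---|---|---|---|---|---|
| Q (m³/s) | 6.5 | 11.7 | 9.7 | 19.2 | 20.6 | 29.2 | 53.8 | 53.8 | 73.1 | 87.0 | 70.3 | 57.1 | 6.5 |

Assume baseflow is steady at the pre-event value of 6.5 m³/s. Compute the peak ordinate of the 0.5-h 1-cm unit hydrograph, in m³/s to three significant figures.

Direct runoff: 0.0, 5.2, 3.2, 12.7, 14.1, 22.7, 47.3, 47.3, 66.6, 80.5, 63.8, 50.6, 0.0 m³/s; ΣQ_DR = 414.0 m³/s, peak = 80.5 m³/s.
Runoff depth d = ΣQ_DR·Δt / A = 414.0 × 1800 / (49.7 km²) = 14.99 mm.
The 1-cm UH is the DRH scaled by (10 mm)/d, so U_p = 80.5 × 10/14.99 = 53.7 m³/s.

U_p ≈ 53.7 m³/s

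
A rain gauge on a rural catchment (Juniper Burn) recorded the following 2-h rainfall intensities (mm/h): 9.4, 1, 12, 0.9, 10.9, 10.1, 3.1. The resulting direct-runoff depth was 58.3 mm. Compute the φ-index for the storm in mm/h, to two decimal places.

φ ≈ 3.31 mm/h

Only the 4 blocks with intensity above φ contribute runoff: 9.4, 12, 10.9, 10.1 mm/h.
Σ(I−φ)·Δt = d  ⇒  (9.4+12+10.9+10.1 − 4φ)·2 = 58.3
φ = (42.40 − 58.3/2) / 4 = 3.31 mm/h.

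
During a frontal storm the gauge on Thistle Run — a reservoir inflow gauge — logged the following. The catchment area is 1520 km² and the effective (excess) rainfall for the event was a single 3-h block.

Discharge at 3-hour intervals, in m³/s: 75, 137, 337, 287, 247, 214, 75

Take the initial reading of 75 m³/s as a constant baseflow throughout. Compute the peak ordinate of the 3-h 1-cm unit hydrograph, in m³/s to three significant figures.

Direct runoff: 0.0, 62.0, 262.0, 212.0, 172.0, 139.0, 0.0 m³/s; ΣQ_DR = 847.0 m³/s, peak = 262.0 m³/s.
Runoff depth d = ΣQ_DR·Δt / A = 847.0 × 10800 / (1520 km²) = 6.018 mm.
The 1-cm UH is the DRH scaled by (10 mm)/d, so U_p = 262.0 × 10/6.018 = 435 m³/s.

U_p ≈ 435 m³/s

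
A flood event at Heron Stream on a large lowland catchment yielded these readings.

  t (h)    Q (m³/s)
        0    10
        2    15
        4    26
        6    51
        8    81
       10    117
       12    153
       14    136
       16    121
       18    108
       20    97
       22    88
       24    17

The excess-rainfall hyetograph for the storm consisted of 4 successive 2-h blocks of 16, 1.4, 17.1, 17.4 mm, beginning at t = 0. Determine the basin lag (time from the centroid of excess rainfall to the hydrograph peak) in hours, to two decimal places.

Centroid of excess rainfall: t_c = Σ P_i·t̄_i / ΣP_i = 4.3834 h (block centres at 1, 3, 5, 7 h).
Hydrograph peak occurs at t = 12 h, so basin lag t_L = 12 − 4.3834 = 7.62 h.

t_L ≈ 7.62 h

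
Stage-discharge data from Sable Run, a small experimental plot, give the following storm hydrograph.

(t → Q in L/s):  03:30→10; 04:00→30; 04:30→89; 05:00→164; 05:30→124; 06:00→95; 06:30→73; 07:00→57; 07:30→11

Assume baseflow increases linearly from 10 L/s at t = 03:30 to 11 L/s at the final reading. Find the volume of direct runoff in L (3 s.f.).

Direct-runoff ordinates (Q − Q_b): 0.00, 19.88, 78.75, 153.62, 113.50, 84.38, 62.25, 46.12, 0.00 L/s.
ΣQ_DR = 558.5 L/s.
With Δt = 0.5 h = 1800 s, V = ΣQ_DR · Δt = 558.5 × 1800 = 1.01 × 10^6 L.

V ≈ 1.01 × 10^6 L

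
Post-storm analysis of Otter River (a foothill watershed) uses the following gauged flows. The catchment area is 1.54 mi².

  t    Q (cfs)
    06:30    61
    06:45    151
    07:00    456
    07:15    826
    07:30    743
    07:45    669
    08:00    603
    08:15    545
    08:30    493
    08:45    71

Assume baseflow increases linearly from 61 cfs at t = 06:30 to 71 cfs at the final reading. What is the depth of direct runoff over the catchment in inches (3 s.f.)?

Direct runoff: 0.00, 88.89, 392.78, 761.67, 677.56, 602.44, 535.33, 476.22, 423.11, 0.00 cfs; ΣQ_DR = 3958 cfs.
V = ΣQ_DR · Δt = 3958 × 900 s = 3.562 × 10^6 ft³.
Over A = 1.54 mi², depth = V / A = 0.996 in.

d ≈ 0.996 in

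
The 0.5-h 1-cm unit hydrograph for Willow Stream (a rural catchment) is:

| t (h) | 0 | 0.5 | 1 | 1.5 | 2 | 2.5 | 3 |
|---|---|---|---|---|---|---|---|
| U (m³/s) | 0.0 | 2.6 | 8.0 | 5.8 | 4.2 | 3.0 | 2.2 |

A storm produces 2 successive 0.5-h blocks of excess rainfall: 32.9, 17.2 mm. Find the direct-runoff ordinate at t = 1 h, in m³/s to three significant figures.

By discrete convolution, Q_j = Σ (P_i / 10 mm) · U_{j−i}.
At t = 1 h (j=2): Q = (32.9/10)·8.0 + (17.2/10)·2.6 = 30.8 m³/s.

Q ≈ 30.8 m³/s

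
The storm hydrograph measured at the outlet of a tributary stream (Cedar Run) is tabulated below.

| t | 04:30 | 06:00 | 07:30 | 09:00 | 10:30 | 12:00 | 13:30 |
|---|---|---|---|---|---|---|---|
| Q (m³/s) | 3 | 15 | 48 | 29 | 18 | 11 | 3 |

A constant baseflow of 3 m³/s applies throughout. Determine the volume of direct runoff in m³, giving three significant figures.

Direct-runoff ordinates (Q − Q_b): 0.0, 12.0, 45.0, 26.0, 15.0, 8.0, 0.0 m³/s.
ΣQ_DR = 106.0 m³/s.
With Δt = 1.5 h = 5400 s, V = ΣQ_DR · Δt = 106.0 × 5400 = 5.72 × 10^5 m³.

V ≈ 5.72 × 10^5 m³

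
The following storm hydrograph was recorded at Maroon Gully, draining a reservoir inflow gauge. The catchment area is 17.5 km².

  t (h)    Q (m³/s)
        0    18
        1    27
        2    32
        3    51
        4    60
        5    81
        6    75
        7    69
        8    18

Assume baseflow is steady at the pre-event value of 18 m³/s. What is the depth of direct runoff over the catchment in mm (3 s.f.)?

d ≈ 55.3 mm

Direct runoff: 0.0, 9.0, 14.0, 33.0, 42.0, 63.0, 57.0, 51.0, 0.0 m³/s; ΣQ_DR = 269.0 m³/s.
V = ΣQ_DR · Δt = 269.0 × 3600 s = 9.684 × 10^5 m³.
Over A = 17.5 km², depth = V / A = 55.3 mm.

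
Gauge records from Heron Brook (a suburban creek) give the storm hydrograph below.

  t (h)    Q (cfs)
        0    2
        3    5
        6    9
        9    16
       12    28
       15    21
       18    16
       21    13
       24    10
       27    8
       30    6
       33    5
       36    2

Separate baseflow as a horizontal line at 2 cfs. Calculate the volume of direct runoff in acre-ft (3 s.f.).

Direct-runoff ordinates (Q − Q_b): 0.0, 3.0, 7.0, 14.0, 26.0, 19.0, 14.0, 11.0, 8.0, 6.0, 4.0, 3.0, 0.0 cfs.
ΣQ_DR = 115.0 cfs.
With Δt = 3 h = 10800 s, V = ΣQ_DR · Δt = 115.0 × 10800 = 1.24 × 10^6 ft³ = 28.5 acre-ft.

V ≈ 28.5 acre-ft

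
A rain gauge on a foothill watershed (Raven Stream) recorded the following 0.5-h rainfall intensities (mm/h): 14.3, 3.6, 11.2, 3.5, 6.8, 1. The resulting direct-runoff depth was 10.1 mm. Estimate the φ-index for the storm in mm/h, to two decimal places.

φ ≈ 4.03 mm/h

Only the 3 blocks with intensity above φ contribute runoff: 14.3, 11.2, 6.8 mm/h.
Σ(I−φ)·Δt = d  ⇒  (14.3+11.2+6.8 − 3φ)·0.5 = 10.1
φ = (32.30 − 10.1/0.5) / 3 = 4.03 mm/h.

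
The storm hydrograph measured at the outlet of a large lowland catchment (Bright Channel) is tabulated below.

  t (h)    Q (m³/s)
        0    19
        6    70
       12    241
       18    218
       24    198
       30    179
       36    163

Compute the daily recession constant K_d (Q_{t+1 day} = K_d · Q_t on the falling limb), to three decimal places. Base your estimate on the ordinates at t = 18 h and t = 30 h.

K_d ≈ 0.674

Between t = 18 h and t = 30 h the flow falls from 218 to 179 m³/s over 2×6 h = 12 h.
Per-interval ratio K = (179/218)^(1/2) = 0.9061; K_d = K^(24/6) = 0.674.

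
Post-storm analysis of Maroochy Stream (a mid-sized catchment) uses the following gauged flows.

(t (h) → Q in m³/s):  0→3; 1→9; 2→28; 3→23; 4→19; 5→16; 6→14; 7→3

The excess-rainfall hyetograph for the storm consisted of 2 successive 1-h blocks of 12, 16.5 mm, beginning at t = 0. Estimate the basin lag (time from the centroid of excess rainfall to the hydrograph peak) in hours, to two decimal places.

t_L ≈ 0.92 h

Centroid of excess rainfall: t_c = Σ P_i·t̄_i / ΣP_i = 1.0789 h (block centres at 0.5, 1.5 h).
Hydrograph peak occurs at t = 2 h, so basin lag t_L = 2 − 1.0789 = 0.92 h.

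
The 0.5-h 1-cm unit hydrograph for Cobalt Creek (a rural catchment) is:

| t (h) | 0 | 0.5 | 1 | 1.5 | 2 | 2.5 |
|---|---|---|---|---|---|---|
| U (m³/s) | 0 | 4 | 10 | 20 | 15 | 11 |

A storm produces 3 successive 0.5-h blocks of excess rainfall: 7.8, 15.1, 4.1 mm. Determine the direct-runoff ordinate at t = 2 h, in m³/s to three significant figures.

By discrete convolution, Q_j = Σ (P_i / 10 mm) · U_{j−i}.
At t = 2 h (j=4): Q = (7.8/10)·15 + (15.1/10)·20 + (4.1/10)·10 = 46.0 m³/s.

Q ≈ 46.0 m³/s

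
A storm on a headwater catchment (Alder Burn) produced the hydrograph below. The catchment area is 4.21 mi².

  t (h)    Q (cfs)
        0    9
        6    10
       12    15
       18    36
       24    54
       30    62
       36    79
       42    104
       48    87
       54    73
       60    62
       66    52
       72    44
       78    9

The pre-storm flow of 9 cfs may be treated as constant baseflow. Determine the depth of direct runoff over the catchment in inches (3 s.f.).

d ≈ 1.26 in

Direct runoff: 0.0, 1.0, 6.0, 27.0, 45.0, 53.0, 70.0, 95.0, 78.0, 64.0, 53.0, 43.0, 35.0, 0.0 cfs; ΣQ_DR = 570.0 cfs.
V = ΣQ_DR · Δt = 570.0 × 21600 s = 1.231 × 10^7 ft³.
Over A = 4.21 mi², depth = V / A = 1.26 in.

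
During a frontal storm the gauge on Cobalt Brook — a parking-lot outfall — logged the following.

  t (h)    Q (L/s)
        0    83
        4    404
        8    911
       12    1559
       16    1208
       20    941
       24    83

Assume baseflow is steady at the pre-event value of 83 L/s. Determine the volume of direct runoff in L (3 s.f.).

Direct-runoff ordinates (Q − Q_b): 0.0, 321.0, 828.0, 1476.0, 1125.0, 858.0, 0.0 L/s.
ΣQ_DR = 4608 L/s.
With Δt = 4 h = 14400 s, V = ΣQ_DR · Δt = 4608 × 14400 = 6.64 × 10^7 L.

V ≈ 6.64 × 10^7 L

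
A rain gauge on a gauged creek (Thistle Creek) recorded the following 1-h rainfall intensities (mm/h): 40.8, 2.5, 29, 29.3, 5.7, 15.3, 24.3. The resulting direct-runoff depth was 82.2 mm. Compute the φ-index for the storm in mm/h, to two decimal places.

Only the 5 blocks with intensity above φ contribute runoff: 40.8, 29, 29.3, 15.3, 24.3 mm/h.
Σ(I−φ)·Δt = d  ⇒  (40.8+29+29.3+15.3+24.3 − 5φ)·1 = 82.2
φ = (138.7 − 82.2/1) / 5 = 11.30 mm/h.

φ ≈ 11.30 mm/h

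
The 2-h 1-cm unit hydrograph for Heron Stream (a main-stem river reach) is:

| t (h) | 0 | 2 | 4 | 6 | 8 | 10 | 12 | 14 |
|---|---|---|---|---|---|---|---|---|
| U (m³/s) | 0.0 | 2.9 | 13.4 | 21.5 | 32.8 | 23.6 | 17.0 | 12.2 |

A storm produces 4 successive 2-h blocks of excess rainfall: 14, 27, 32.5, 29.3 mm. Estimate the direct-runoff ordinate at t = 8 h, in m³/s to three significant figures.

Q ≈ 156 m³/s

By discrete convolution, Q_j = Σ (P_i / 10 mm) · U_{j−i}.
At t = 8 h (j=4): Q = (14/10)·32.8 + (27/10)·21.5 + (32.5/10)·13.4 + (29.3/10)·2.9 = 156 m³/s.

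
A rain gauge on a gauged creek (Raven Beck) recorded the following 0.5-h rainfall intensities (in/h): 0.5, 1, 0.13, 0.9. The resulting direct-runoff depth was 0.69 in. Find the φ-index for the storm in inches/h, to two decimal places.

Only the 3 blocks with intensity above φ contribute runoff: 0.5, 1, 0.9 in/h.
Σ(I−φ)·Δt = d  ⇒  (0.5+1+0.9 − 3φ)·0.5 = 0.69
φ = (2.400 − 0.69/0.5) / 3 = 0.34 in/h.

φ ≈ 0.34 in/h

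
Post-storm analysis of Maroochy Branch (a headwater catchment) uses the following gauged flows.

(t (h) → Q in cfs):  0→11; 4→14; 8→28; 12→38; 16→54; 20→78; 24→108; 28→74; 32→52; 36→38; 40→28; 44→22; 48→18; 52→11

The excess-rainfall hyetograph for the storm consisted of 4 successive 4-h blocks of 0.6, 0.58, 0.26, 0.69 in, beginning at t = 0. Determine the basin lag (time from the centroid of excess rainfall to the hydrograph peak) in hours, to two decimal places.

Centroid of excess rainfall: t_c = Σ P_i·t̄_i / ΣP_i = 7.9531 h (block centres at 2, 6, 10, 14 h).
Hydrograph peak occurs at t = 24 h, so basin lag t_L = 24 − 7.9531 = 16.05 h.

t_L ≈ 16.05 h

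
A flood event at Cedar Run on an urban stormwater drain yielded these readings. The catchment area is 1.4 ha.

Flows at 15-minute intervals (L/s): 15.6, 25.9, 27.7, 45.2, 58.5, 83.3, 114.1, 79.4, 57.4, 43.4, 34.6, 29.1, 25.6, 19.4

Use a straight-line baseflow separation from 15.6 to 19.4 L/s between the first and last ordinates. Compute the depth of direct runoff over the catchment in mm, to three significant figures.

d ≈ 26.6 mm

Direct runoff: 0.00, 10.01, 11.52, 28.72, 41.73, 66.24, 96.75, 61.75, 39.46, 25.17, 16.08, 10.28, 6.49, 0.00 L/s; ΣQ_DR = 414.2 L/s.
V = ΣQ_DR · Δt = 414.2 × 900 s = 3.728 × 10^5 L.
Over A = 1.4 ha, depth = V / A = 26.6 mm.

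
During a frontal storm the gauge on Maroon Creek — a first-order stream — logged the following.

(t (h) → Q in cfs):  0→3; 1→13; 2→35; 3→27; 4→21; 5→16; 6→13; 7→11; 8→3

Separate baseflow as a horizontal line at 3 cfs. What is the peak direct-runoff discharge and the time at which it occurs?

Subtracting baseflow gives direct-runoff ordinates: 0.0, 10.0, 32.0, 24.0, 18.0, 13.0, 10.0, 8.0, 0.0 cfs.
The maximum is 32.0 cfs, occurring at the reading for t = 2 h.

Q_p = 32.0 cfs at t = 2 h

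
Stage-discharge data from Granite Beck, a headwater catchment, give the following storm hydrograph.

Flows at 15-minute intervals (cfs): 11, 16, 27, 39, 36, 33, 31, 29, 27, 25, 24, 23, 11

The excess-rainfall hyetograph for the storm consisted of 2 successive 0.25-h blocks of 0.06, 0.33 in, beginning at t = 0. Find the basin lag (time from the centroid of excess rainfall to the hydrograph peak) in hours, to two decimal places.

Centroid of excess rainfall: t_c = Σ P_i·t̄_i / ΣP_i = 0.3365 h (block centres at 0.125, 0.375 h).
Hydrograph peak occurs at t = 0.75 h, so basin lag t_L = 0.75 − 0.3365 = 0.41 h.

t_L ≈ 0.41 h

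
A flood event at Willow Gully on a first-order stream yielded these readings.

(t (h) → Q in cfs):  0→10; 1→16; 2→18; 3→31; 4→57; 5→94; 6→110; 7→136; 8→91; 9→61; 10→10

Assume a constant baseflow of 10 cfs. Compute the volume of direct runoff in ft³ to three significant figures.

V ≈ 1.89 × 10^6 ft³

Direct-runoff ordinates (Q − Q_b): 0.0, 6.0, 8.0, 21.0, 47.0, 84.0, 100.0, 126.0, 81.0, 51.0, 0.0 cfs.
ΣQ_DR = 524.0 cfs.
With Δt = 1 h = 3600 s, V = ΣQ_DR · Δt = 524.0 × 3600 = 1.89 × 10^6 ft³.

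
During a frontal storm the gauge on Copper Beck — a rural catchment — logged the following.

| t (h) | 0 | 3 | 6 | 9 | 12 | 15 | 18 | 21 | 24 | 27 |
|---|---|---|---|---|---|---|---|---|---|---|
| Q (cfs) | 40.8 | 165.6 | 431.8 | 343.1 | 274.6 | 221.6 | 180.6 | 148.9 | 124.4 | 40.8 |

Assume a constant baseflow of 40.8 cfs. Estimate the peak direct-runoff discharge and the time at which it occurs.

Q_p = 391.0 cfs at t = 6 h

Subtracting baseflow gives direct-runoff ordinates: 0.0, 124.8, 391.0, 302.3, 233.8, 180.8, 139.8, 108.1, 83.6, 0.0 cfs.
The maximum is 391.0 cfs, occurring at the reading for t = 6 h.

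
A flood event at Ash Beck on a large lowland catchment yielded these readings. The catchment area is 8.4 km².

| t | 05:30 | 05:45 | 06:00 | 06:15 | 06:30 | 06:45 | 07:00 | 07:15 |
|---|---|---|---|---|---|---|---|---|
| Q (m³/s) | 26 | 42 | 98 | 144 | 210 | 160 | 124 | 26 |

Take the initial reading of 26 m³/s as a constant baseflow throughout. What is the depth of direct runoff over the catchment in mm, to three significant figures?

Direct runoff: 0.0, 16.0, 72.0, 118.0, 184.0, 134.0, 98.0, 0.0 m³/s; ΣQ_DR = 622.0 m³/s.
V = ΣQ_DR · Δt = 622.0 × 900 s = 5.598 × 10^5 m³.
Over A = 8.4 km², depth = V / A = 66.6 mm.

d ≈ 66.6 mm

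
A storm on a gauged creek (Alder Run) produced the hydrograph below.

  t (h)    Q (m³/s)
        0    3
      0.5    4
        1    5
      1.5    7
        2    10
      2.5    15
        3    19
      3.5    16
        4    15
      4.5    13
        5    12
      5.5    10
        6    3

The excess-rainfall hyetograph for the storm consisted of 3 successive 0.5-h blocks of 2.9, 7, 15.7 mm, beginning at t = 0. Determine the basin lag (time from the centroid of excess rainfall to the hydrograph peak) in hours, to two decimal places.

Centroid of excess rainfall: t_c = Σ P_i·t̄_i / ΣP_i = 1.0000 h (block centres at 0.25, 0.75, 1.25 h).
Hydrograph peak occurs at t = 3 h, so basin lag t_L = 3 − 1.0000 = 2.00 h.

t_L ≈ 2.00 h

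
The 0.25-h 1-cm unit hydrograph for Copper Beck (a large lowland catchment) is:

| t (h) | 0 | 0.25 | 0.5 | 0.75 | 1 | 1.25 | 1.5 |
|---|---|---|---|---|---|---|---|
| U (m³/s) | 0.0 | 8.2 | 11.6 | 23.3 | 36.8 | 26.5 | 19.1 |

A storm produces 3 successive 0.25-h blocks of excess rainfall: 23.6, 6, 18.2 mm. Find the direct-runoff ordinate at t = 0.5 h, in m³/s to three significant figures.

By discrete convolution, Q_j = Σ (P_i / 10 mm) · U_{j−i}.
At t = 0.5 h (j=2): Q = (23.6/10)·11.6 + (6/10)·8.2 + (18.2/10)·0.0 = 32.3 m³/s.

Q ≈ 32.3 m³/s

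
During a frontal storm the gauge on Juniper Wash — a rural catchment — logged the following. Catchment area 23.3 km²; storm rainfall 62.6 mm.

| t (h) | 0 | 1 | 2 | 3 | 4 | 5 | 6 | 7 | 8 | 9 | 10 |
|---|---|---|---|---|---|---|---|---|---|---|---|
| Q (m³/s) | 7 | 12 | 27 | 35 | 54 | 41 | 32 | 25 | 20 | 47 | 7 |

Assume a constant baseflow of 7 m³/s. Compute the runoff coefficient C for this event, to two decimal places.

C ≈ 0.57

ΣQ_DR = 230.0 m³/s; V = ΣQ_DR·Δt = 8.280 × 10^5 m³.
Runoff depth d = V / A = 35.54 mm.
C = d / P = 35.54 / 62.6 = 0.57.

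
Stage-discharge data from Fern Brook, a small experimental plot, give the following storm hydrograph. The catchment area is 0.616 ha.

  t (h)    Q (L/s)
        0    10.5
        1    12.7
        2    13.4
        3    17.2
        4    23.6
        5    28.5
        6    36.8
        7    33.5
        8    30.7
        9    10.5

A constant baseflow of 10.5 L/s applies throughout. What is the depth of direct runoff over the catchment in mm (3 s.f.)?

Direct runoff: 0.0, 2.2, 2.9, 6.7, 13.1, 18.0, 26.3, 23.0, 20.2, 0.0 L/s; ΣQ_DR = 112.4 L/s.
V = ΣQ_DR · Δt = 112.4 × 3600 s = 4.046 × 10^5 L.
Over A = 0.616 ha, depth = V / A = 65.7 mm.

d ≈ 65.7 mm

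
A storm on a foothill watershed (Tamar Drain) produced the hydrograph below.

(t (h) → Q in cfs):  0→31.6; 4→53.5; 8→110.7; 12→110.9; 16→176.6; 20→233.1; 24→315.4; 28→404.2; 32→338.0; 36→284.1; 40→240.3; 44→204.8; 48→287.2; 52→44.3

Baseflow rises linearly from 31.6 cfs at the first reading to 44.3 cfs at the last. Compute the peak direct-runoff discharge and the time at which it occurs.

Subtracting baseflow gives direct-runoff ordinates: 0.00, 20.92, 77.15, 76.37, 141.09, 196.62, 277.94, 365.76, 298.58, 243.71, 198.93, 162.45, 243.88, 0.00 cfs.
The maximum is 365.76 cfs, occurring at the reading for t = 28 h.

Q_p = 365.76 cfs at t = 28 h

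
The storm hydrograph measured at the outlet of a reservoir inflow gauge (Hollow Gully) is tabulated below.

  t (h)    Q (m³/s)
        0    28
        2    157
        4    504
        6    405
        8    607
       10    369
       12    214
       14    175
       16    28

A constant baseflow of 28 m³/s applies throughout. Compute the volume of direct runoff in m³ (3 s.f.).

Direct-runoff ordinates (Q − Q_b): 0.0, 129.0, 476.0, 377.0, 579.0, 341.0, 186.0, 147.0, 0.0 m³/s.
ΣQ_DR = 2235 m³/s.
With Δt = 2 h = 7200 s, V = ΣQ_DR · Δt = 2235 × 7200 = 1.61 × 10^7 m³.

V ≈ 1.61 × 10^7 m³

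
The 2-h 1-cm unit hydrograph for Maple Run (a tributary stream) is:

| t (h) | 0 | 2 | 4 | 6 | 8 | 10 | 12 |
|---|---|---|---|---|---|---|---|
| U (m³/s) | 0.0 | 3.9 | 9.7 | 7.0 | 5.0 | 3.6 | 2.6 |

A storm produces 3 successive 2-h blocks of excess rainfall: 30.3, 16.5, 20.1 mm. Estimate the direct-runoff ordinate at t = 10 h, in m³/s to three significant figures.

Q ≈ 33.2 m³/s

By discrete convolution, Q_j = Σ (P_i / 10 mm) · U_{j−i}.
At t = 10 h (j=5): Q = (30.3/10)·3.6 + (16.5/10)·5.0 + (20.1/10)·7.0 = 33.2 m³/s.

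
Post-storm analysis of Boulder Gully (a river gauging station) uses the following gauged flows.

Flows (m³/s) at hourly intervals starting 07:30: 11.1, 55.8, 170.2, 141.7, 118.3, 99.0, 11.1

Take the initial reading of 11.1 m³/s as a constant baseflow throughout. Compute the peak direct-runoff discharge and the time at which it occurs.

Q_p = 159.1 m³/s at t = 09:30

Subtracting baseflow gives direct-runoff ordinates: 0.0, 44.7, 159.1, 130.6, 107.2, 87.9, 0.0 m³/s.
The maximum is 159.1 m³/s, occurring at the reading for t = 09:30.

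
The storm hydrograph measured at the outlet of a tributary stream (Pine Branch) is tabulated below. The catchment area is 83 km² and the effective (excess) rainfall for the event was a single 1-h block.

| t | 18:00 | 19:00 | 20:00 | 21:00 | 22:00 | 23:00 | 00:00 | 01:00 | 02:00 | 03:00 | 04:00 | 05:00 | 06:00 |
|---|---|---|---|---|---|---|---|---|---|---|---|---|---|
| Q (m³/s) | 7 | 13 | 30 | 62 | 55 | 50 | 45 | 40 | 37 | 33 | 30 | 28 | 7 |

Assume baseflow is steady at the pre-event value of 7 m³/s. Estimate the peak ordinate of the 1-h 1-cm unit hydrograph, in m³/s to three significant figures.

Direct runoff: 0.0, 6.0, 23.0, 55.0, 48.0, 43.0, 38.0, 33.0, 30.0, 26.0, 23.0, 21.0, 0.0 m³/s; ΣQ_DR = 346.0 m³/s, peak = 55.0 m³/s.
Runoff depth d = ΣQ_DR·Δt / A = 346.0 × 3600 / (83 km²) = 15.01 mm.
The 1-cm UH is the DRH scaled by (10 mm)/d, so U_p = 55.0 × 10/15.01 = 36.6 m³/s.

U_p ≈ 36.6 m³/s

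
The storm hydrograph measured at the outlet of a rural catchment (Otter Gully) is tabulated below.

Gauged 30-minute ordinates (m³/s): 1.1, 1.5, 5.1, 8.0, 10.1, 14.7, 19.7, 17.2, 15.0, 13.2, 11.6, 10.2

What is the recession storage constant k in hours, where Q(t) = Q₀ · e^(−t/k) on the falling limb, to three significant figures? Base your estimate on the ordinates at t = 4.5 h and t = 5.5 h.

k ≈ 3.88 h

On the falling limb, Q drops from 13.2 to 10.2 m³/s between t = 4.5 h and t = 5.5 h (Δt = 1 h).
k = −Δt / ln(Q₂/Q₁) = −1 / ln(10.2/13.2) = 3.88 h.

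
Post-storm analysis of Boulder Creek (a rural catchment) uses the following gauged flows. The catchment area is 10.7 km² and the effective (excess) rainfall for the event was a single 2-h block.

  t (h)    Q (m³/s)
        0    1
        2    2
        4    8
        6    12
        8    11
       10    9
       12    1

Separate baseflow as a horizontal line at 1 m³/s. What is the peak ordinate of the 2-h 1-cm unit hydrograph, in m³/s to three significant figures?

Direct runoff: 0.0, 1.0, 7.0, 11.0, 10.0, 8.0, 0.0 m³/s; ΣQ_DR = 37.00 m³/s, peak = 11.0 m³/s.
Runoff depth d = ΣQ_DR·Δt / A = 37.00 × 7200 / (10.7 km²) = 24.90 mm.
The 1-cm UH is the DRH scaled by (10 mm)/d, so U_p = 11.0 × 10/24.90 = 4.42 m³/s.

U_p ≈ 4.42 m³/s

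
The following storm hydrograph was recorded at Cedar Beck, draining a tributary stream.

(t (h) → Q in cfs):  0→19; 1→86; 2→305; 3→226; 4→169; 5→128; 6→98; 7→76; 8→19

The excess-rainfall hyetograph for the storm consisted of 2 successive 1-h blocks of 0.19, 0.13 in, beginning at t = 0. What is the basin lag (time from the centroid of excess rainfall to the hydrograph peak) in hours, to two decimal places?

Centroid of excess rainfall: t_c = Σ P_i·t̄_i / ΣP_i = 0.9063 h (block centres at 0.5, 1.5 h).
Hydrograph peak occurs at t = 2 h, so basin lag t_L = 2 − 0.9063 = 1.09 h.

t_L ≈ 1.09 h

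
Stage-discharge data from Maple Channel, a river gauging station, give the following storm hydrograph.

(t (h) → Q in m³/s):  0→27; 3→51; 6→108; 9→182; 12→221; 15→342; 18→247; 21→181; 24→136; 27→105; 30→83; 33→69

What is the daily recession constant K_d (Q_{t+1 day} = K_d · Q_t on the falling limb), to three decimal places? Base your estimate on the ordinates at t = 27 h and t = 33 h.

K_d ≈ 0.186

Between t = 27 h and t = 33 h the flow falls from 105 to 69 m³/s over 2×3 h = 6 h.
Per-interval ratio K = (69/105)^(1/2) = 0.8106; K_d = K^(24/3) = 0.186.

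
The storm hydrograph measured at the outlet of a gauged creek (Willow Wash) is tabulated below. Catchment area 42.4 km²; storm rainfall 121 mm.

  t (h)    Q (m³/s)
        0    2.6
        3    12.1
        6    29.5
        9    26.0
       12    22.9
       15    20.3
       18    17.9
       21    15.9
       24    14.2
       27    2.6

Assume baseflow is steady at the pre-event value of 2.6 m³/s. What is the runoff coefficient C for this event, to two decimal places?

ΣQ_DR = 138.0 m³/s; V = ΣQ_DR·Δt = 1.490 × 10^6 m³.
Runoff depth d = V / A = 35.15 mm.
C = d / P = 35.15 / 121 = 0.29.

C ≈ 0.29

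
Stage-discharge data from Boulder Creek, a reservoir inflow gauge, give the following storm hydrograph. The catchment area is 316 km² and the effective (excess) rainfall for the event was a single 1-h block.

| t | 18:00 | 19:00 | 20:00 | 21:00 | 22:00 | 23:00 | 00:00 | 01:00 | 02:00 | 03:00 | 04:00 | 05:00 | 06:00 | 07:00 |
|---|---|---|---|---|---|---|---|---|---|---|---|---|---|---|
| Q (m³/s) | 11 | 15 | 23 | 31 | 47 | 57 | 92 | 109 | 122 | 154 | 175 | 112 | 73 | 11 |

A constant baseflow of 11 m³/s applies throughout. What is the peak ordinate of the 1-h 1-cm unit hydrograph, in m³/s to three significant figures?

Direct runoff: 0.0, 4.0, 12.0, 20.0, 36.0, 46.0, 81.0, 98.0, 111.0, 143.0, 164.0, 101.0, 62.0, 0.0 m³/s; ΣQ_DR = 878.0 m³/s, peak = 164.0 m³/s.
Runoff depth d = ΣQ_DR·Δt / A = 878.0 × 3600 / (316 km²) = 10.00 mm.
The 1-cm UH is the DRH scaled by (10 mm)/d, so U_p = 164.0 × 10/10.00 = 164 m³/s.

U_p ≈ 164 m³/s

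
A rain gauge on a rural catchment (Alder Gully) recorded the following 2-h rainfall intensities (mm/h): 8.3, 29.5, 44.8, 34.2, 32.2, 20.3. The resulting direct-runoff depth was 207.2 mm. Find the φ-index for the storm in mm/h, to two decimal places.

Only the 5 blocks with intensity above φ contribute runoff: 29.5, 44.8, 34.2, 32.2, 20.3 mm/h.
Σ(I−φ)·Δt = d  ⇒  (29.5+44.8+34.2+32.2+20.3 − 5φ)·2 = 207.2
φ = (161.0 − 207.2/2) / 5 = 11.48 mm/h.

φ ≈ 11.48 mm/h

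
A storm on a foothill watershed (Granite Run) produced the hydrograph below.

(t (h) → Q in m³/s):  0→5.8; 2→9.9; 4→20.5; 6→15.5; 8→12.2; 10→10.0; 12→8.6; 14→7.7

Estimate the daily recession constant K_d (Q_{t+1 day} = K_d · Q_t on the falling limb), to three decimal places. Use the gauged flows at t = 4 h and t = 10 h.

Between t = 4 h and t = 10 h the flow falls from 20.5 to 10.0 m³/s over 3×2 h = 6 h.
Per-interval ratio K = (10.0/20.5)^(1/3) = 0.7872; K_d = K^(24/2) = 0.057.

K_d ≈ 0.057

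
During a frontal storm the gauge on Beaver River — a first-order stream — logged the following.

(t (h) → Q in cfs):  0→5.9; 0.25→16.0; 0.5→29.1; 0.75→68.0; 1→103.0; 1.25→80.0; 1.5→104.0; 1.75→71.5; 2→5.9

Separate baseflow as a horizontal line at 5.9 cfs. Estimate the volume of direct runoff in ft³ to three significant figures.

Direct-runoff ordinates (Q − Q_b): 0.0, 10.1, 23.2, 62.1, 97.1, 74.1, 98.1, 65.6, 0.0 cfs.
ΣQ_DR = 430.3 cfs.
With Δt = 0.25 h = 900 s, V = ΣQ_DR · Δt = 430.3 × 900 = 3.87 × 10^5 ft³.

V ≈ 3.87 × 10^5 ft³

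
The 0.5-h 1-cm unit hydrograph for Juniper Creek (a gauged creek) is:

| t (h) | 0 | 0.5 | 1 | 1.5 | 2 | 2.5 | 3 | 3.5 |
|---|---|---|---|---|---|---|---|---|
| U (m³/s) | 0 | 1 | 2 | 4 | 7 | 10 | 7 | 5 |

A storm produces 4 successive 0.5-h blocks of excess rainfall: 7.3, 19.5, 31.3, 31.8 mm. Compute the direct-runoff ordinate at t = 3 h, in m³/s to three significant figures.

By discrete convolution, Q_j = Σ (P_i / 10 mm) · U_{j−i}.
At t = 3 h (j=6): Q = (7.3/10)·7 + (19.5/10)·10 + (31.3/10)·7 + (31.8/10)·4 = 59.2 m³/s.

Q ≈ 59.2 m³/s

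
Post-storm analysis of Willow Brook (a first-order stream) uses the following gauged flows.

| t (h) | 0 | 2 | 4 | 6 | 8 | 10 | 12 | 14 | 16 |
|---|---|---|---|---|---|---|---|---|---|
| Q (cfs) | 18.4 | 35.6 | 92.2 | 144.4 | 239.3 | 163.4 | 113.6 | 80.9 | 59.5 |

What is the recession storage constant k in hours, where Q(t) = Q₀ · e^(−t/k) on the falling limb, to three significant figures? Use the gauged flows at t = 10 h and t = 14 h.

k ≈ 5.69 h

On the falling limb, Q drops from 163.4 to 80.9 cfs between t = 10 h and t = 14 h (Δt = 4 h).
k = −Δt / ln(Q₂/Q₁) = −4 / ln(80.9/163.4) = 5.69 h.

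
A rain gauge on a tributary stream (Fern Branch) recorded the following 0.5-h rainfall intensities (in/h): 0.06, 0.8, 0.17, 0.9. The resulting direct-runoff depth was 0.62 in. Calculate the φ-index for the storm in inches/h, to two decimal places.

φ ≈ 0.23 in/h

Only the 2 blocks with intensity above φ contribute runoff: 0.8, 0.9 in/h.
Σ(I−φ)·Δt = d  ⇒  (0.8+0.9 − 2φ)·0.5 = 0.62
φ = (1.700 − 0.62/0.5) / 2 = 0.23 in/h.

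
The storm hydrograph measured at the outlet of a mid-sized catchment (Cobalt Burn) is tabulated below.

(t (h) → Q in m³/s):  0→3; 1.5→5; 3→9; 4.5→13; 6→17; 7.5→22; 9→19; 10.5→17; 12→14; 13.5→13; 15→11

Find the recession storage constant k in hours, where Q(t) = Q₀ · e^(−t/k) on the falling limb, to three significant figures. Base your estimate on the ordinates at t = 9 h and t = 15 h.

k ≈ 11.0 h

On the falling limb, Q drops from 19 to 11 m³/s between t = 9 h and t = 15 h (Δt = 6 h).
k = −Δt / ln(Q₂/Q₁) = −6 / ln(11/19) = 11.0 h.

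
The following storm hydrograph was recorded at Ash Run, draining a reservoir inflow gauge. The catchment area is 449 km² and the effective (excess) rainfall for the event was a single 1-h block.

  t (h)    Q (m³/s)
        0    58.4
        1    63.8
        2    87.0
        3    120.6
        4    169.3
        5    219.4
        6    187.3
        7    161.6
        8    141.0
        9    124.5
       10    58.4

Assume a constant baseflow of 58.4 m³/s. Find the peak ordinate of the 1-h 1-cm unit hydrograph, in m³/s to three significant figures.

Direct runoff: 0.0, 5.4, 28.6, 62.2, 110.9, 161.0, 128.9, 103.2, 82.6, 66.1, 0.0 m³/s; ΣQ_DR = 748.9 m³/s, peak = 161.0 m³/s.
Runoff depth d = ΣQ_DR·Δt / A = 748.9 × 3600 / (449 km²) = 6.005 mm.
The 1-cm UH is the DRH scaled by (10 mm)/d, so U_p = 161.0 × 10/6.005 = 268 m³/s.

U_p ≈ 268 m³/s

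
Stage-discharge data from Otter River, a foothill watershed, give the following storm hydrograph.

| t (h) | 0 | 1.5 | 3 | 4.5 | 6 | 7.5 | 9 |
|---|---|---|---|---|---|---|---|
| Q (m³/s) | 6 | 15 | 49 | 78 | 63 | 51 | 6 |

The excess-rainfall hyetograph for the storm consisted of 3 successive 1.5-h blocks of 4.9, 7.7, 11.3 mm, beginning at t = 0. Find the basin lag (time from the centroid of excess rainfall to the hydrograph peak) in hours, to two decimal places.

Centroid of excess rainfall: t_c = Σ P_i·t̄_i / ΣP_i = 2.6517 h (block centres at 0.75, 2.25, 3.75 h).
Hydrograph peak occurs at t = 4.5 h, so basin lag t_L = 4.5 − 2.6517 = 1.85 h.

t_L ≈ 1.85 h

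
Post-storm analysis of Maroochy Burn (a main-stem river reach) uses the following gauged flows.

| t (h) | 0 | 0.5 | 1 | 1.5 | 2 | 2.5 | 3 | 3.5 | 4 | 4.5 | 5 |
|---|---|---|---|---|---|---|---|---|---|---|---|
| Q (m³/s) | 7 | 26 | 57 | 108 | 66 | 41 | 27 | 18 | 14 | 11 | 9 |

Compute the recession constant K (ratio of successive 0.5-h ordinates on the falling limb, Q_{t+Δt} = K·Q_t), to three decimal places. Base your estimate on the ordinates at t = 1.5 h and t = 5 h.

K ≈ 0.701

Using the recession-limb readings at t = 1.5 h and t = 5 h: Q falls from 108 to 9 m³/s over 7 intervals.
K = (Q₂/Q₁)^(1/7) = (9/108)^(1/7) = 0.701.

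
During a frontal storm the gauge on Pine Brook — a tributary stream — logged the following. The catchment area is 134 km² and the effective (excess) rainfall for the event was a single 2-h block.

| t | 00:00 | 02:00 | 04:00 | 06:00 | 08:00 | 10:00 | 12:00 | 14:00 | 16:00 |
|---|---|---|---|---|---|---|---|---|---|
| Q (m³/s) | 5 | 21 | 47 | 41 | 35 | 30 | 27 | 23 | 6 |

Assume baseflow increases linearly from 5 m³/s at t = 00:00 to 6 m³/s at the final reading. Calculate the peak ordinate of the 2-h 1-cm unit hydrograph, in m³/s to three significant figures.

U_p ≈ 41.9 m³/s

Direct runoff: 0.00, 15.88, 41.75, 35.62, 29.50, 24.38, 21.25, 17.12, 0.00 m³/s; ΣQ_DR = 185.5 m³/s, peak = 41.75 m³/s.
Runoff depth d = ΣQ_DR·Δt / A = 185.5 × 7200 / (134 km²) = 9.967 mm.
The 1-cm UH is the DRH scaled by (10 mm)/d, so U_p = 41.75 × 10/9.967 = 41.9 m³/s.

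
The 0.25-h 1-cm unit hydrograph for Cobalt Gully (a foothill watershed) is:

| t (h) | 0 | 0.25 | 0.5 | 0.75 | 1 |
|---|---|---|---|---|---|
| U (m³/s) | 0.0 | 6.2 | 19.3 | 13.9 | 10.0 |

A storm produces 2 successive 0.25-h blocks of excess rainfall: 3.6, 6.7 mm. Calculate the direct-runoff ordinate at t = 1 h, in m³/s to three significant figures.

By discrete convolution, Q_j = Σ (P_i / 10 mm) · U_{j−i}.
At t = 1 h (j=4): Q = (3.6/10)·10.0 + (6.7/10)·13.9 = 12.9 m³/s.

Q ≈ 12.9 m³/s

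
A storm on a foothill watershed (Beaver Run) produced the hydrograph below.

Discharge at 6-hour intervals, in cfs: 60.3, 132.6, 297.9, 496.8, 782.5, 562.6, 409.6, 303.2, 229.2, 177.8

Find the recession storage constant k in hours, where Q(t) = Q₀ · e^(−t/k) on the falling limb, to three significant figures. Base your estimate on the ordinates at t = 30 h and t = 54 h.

On the falling limb, Q drops from 562.6 to 177.8 cfs between t = 30 h and t = 54 h (Δt = 24 h).
k = −Δt / ln(Q₂/Q₁) = −24 / ln(177.8/562.6) = 20.8 h.

k ≈ 20.8 h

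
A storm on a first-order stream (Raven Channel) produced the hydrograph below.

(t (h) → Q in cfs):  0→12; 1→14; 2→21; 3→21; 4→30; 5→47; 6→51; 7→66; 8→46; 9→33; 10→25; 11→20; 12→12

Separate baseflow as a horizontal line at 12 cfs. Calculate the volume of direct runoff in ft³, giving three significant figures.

V ≈ 8.71 × 10^5 ft³

Direct-runoff ordinates (Q − Q_b): 0.0, 2.0, 9.0, 9.0, 18.0, 35.0, 39.0, 54.0, 34.0, 21.0, 13.0, 8.0, 0.0 cfs.
ΣQ_DR = 242.0 cfs.
With Δt = 1 h = 3600 s, V = ΣQ_DR · Δt = 242.0 × 3600 = 8.71 × 10^5 ft³.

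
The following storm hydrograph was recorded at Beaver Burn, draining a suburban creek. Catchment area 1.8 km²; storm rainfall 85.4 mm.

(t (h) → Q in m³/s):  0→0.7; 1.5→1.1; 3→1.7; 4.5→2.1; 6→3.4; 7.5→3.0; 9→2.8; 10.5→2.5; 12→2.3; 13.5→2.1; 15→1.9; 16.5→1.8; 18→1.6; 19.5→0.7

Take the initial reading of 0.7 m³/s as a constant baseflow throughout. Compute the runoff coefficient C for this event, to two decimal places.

ΣQ_DR = 17.90 m³/s; V = ΣQ_DR·Δt = 96660 m³.
Runoff depth d = V / A = 53.70 mm.
C = d / P = 53.70 / 85.4 = 0.63.

C ≈ 0.63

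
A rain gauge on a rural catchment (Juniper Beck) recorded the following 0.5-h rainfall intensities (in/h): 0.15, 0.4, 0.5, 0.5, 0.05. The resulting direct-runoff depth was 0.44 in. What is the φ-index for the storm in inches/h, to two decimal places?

φ ≈ 0.17 in/h

Only the 3 blocks with intensity above φ contribute runoff: 0.4, 0.5, 0.5 in/h.
Σ(I−φ)·Δt = d  ⇒  (0.4+0.5+0.5 − 3φ)·0.5 = 0.44
φ = (1.400 − 0.44/0.5) / 3 = 0.17 in/h.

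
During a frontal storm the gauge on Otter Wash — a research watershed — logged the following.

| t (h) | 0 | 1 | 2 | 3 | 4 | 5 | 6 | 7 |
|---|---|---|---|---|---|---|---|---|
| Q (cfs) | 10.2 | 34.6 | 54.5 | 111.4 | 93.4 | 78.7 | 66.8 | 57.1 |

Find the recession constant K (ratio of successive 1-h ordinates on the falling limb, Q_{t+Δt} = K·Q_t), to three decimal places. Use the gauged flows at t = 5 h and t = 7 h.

K ≈ 0.852

Using the recession-limb readings at t = 5 h and t = 7 h: Q falls from 78.7 to 57.1 cfs over 2 intervals.
K = (Q₂/Q₁)^(1/2) = (57.1/78.7)^(1/2) = 0.852.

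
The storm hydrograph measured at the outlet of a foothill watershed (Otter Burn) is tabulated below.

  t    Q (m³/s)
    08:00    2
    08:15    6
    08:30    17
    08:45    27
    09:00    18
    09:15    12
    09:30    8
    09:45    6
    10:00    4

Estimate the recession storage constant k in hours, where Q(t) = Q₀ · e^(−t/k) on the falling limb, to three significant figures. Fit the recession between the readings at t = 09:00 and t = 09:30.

On the falling limb, Q drops from 18 to 8 m³/s between t = 09:00 and t = 09:30 (Δt = 0.5 h).
k = −Δt / ln(Q₂/Q₁) = −0.5 / ln(8/18) = 0.617 h.

k ≈ 0.617 h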